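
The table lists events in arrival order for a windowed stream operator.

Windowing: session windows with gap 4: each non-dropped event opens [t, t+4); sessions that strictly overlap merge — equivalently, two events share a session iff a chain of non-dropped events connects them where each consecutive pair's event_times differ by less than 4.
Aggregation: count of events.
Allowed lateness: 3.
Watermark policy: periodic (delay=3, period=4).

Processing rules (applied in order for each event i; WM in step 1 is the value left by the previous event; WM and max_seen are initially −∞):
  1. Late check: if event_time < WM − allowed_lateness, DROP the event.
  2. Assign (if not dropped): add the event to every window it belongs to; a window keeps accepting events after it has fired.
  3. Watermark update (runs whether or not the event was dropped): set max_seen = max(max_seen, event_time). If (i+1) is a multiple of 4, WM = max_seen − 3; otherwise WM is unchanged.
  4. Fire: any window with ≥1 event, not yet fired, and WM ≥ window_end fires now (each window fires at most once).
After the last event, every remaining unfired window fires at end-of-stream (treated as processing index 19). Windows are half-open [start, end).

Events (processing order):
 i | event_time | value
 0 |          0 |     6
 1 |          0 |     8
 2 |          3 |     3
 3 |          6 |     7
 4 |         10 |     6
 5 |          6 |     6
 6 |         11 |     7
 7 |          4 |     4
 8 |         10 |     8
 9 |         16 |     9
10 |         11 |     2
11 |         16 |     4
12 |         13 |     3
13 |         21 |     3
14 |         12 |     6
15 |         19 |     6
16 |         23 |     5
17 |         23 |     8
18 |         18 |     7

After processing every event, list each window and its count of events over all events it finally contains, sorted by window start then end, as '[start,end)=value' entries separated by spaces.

[0,10)=6 [10,27)=13

i=0 t=0 v=6: → [0,4); WM=−∞
i=1 t=0 v=8: → [0,4); WM=−∞
i=2 t=3 v=3: → [0,7); WM=−∞
i=3 t=6 v=7: → [0,10); WM=3
i=4 t=10 v=6: → [10,14); WM=3
i=5 t=6 v=6: → [0,10); WM=3
i=6 t=11 v=7: → [10,15); WM=3
i=7 t=4 v=4: → [0,10); WM=8
i=8 t=10 v=8: → [10,15); WM=8
i=9 t=16 v=9: → [16,20); WM=8
i=10 t=11 v=2: → [10,15); WM=8
i=11 t=16 v=4: → [16,20); WM=13
i=12 t=13 v=3: → [10,20); WM=13
i=13 t=21 v=3: → [21,25); WM=13
i=14 t=12 v=6: → [10,20); WM=13
i=15 t=19 v=6: → [10,25); WM=18
i=16 t=23 v=5: → [10,27); WM=18
i=17 t=23 v=8: → [10,27); WM=18
i=18 t=18 v=7: → [10,27); WM=18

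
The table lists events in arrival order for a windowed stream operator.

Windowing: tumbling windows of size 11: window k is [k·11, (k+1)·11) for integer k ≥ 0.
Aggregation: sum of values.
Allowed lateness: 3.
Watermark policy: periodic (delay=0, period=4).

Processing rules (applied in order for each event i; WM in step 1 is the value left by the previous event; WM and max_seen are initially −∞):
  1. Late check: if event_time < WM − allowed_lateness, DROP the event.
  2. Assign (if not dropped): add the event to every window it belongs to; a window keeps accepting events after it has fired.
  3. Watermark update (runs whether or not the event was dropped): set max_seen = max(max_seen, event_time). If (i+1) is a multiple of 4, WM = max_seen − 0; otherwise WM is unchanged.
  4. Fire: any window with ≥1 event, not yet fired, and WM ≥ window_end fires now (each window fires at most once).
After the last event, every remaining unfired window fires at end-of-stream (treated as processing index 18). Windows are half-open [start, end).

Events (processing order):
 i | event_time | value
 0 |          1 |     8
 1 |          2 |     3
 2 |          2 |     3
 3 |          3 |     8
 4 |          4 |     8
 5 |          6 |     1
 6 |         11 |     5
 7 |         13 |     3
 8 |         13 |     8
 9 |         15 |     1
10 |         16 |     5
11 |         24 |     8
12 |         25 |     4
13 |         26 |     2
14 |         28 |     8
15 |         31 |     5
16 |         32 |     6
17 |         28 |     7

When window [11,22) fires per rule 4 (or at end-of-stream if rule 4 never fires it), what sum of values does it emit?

i=0 t=1 v=8: → [0,11); WM=−∞
i=1 t=2 v=3: → [0,11); WM=−∞
i=2 t=2 v=3: → [0,11); WM=−∞
i=3 t=3 v=8: → [0,11); WM=3
i=4 t=4 v=8: → [0,11); WM=3
i=5 t=6 v=1: → [0,11); WM=3
i=6 t=11 v=5: → [11,22); WM=3
i=7 t=13 v=3: → [11,22); WM=13; [0,11) fires=31
i=8 t=13 v=8: → [11,22); WM=13
i=9 t=15 v=1: → [11,22); WM=13
i=10 t=16 v=5: → [11,22); WM=13
i=11 t=24 v=8: → [22,33); WM=24; [11,22) fires=22
i=12 t=25 v=4: → [22,33); WM=24
i=13 t=26 v=2: → [22,33); WM=24
i=14 t=28 v=8: → [22,33); WM=24
i=15 t=31 v=5: → [22,33); WM=31
i=16 t=32 v=6: → [22,33); WM=31
i=17 t=28 v=7: → [22,33); WM=31

22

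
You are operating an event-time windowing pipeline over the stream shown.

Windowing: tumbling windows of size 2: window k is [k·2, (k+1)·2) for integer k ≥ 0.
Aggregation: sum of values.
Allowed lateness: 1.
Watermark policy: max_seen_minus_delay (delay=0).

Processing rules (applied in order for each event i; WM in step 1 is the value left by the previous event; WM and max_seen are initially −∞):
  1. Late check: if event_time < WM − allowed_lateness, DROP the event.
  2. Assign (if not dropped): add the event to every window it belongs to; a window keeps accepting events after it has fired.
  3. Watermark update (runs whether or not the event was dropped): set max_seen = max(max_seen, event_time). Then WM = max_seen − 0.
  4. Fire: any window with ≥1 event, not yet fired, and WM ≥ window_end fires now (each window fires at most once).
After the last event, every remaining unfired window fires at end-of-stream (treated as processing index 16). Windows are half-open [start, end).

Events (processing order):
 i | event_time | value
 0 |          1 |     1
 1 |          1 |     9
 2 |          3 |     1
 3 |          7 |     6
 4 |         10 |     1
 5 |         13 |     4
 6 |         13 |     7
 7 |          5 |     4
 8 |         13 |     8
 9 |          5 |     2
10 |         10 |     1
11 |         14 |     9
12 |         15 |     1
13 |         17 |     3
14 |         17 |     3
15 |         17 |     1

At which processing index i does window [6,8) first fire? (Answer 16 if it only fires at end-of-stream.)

i=0 t=1 v=1: → [0,2); WM=1
i=1 t=1 v=9: → [0,2); WM=1
i=2 t=3 v=1: → [2,4); WM=3; [0,2) fires=10
i=3 t=7 v=6: → [6,8); WM=7; [2,4) fires=1
i=4 t=10 v=1: → [10,12); WM=10; [6,8) fires=6
i=5 t=13 v=4: → [12,14); WM=13; [10,12) fires=1
i=6 t=13 v=7: → [12,14); WM=13
i=7 t=5 v=4: DROP (t<13-1); WM=13
i=8 t=13 v=8: → [12,14); WM=13
i=9 t=5 v=2: DROP (t<13-1); WM=13
i=10 t=10 v=1: DROP (t<13-1); WM=13
i=11 t=14 v=9: → [14,16); WM=14; [12,14) fires=19
i=12 t=15 v=1: → [14,16); WM=15
i=13 t=17 v=3: → [16,18); WM=17; [14,16) fires=10
i=14 t=17 v=3: → [16,18); WM=17
i=15 t=17 v=1: → [16,18); WM=17

4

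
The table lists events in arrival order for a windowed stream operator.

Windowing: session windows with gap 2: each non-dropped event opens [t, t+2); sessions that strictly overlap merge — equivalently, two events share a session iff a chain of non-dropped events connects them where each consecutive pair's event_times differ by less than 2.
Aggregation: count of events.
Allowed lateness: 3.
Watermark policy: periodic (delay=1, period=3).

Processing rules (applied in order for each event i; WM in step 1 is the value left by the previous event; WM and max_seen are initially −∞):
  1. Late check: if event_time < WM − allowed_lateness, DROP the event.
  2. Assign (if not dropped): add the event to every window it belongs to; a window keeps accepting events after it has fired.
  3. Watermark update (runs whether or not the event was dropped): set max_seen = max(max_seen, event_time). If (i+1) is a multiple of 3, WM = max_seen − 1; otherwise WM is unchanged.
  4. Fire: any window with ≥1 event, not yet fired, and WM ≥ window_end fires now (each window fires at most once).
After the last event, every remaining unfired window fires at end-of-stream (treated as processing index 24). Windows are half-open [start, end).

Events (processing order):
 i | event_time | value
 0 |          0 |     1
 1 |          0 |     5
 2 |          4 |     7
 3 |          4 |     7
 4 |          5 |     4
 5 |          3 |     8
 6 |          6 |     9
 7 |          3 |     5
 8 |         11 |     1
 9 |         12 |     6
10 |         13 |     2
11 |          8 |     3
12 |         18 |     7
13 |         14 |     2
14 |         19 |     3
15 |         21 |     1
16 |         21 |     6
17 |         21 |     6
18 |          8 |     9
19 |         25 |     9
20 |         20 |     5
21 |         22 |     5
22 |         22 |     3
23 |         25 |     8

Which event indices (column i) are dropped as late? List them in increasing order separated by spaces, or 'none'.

18

i=0 t=0 v=1: → [0,2); WM=−∞
i=1 t=0 v=5: → [0,2); WM=−∞
i=2 t=4 v=7: → [4,6); WM=3
i=3 t=4 v=7: → [4,6); WM=3
i=4 t=5 v=4: → [4,7); WM=3
i=5 t=3 v=8: → [3,7); WM=4
i=6 t=6 v=9: → [3,8); WM=4
i=7 t=3 v=5: → [3,8); WM=4
i=8 t=11 v=1: → [11,13); WM=10
i=9 t=12 v=6: → [11,14); WM=10
i=10 t=13 v=2: → [11,15); WM=10
i=11 t=8 v=3: → [8,10); WM=12
i=12 t=18 v=7: → [18,20); WM=12
i=13 t=14 v=2: → [11,16); WM=12
i=14 t=19 v=3: → [18,21); WM=18
i=15 t=21 v=1: → [21,23); WM=18
i=16 t=21 v=6: → [21,23); WM=18
i=17 t=21 v=6: → [21,23); WM=20
i=18 t=8 v=9: DROP (t<20-3); WM=20
i=19 t=25 v=9: → [25,27); WM=20
i=20 t=20 v=5: → [18,23); WM=24
i=21 t=22 v=5: → [18,24); WM=24
i=22 t=22 v=3: → [18,24); WM=24
i=23 t=25 v=8: → [25,27); WM=24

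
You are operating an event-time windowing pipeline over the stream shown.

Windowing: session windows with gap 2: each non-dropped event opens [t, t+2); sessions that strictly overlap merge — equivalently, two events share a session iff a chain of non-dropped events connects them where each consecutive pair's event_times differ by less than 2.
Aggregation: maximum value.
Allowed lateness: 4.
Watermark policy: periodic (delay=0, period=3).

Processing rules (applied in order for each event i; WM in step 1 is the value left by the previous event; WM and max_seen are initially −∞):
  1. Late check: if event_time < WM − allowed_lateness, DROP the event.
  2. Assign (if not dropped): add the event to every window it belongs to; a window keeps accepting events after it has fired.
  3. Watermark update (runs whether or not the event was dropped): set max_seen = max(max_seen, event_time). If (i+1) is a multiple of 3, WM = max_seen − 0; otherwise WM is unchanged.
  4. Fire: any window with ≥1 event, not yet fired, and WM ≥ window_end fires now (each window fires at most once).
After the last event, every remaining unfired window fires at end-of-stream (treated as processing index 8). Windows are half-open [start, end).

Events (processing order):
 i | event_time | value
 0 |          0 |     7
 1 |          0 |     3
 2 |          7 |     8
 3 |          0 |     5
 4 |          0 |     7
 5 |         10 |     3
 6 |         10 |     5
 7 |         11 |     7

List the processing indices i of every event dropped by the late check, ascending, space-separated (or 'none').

3 4

i=0 t=0 v=7: → [0,2); WM=−∞
i=1 t=0 v=3: → [0,2); WM=−∞
i=2 t=7 v=8: → [7,9); WM=7
i=3 t=0 v=5: DROP (t<7-4); WM=7
i=4 t=0 v=7: DROP (t<7-4); WM=7
i=5 t=10 v=3: → [10,12); WM=10
i=6 t=10 v=5: → [10,12); WM=10
i=7 t=11 v=7: → [10,13); WM=10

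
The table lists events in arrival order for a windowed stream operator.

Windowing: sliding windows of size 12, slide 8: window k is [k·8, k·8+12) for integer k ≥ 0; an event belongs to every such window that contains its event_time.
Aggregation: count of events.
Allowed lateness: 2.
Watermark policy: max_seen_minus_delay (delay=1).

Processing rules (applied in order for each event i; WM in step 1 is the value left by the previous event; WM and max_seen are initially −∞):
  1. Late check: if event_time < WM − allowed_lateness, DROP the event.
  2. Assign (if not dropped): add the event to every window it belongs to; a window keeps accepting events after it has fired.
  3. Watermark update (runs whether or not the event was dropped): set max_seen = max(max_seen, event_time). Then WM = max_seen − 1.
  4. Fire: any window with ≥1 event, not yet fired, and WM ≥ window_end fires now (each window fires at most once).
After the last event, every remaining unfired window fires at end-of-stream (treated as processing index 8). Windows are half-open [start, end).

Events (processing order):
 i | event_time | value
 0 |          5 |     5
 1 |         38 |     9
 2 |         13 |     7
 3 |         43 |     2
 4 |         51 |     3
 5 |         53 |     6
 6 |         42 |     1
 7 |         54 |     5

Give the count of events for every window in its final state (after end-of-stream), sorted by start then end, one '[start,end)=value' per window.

[0,12)=1 [32,44)=2 [40,52)=2 [48,60)=3

i=0 t=5 v=5: → [0,12); WM=4
i=1 t=38 v=9: → [32,44); WM=37; [0,12) fires=1
i=2 t=13 v=7: DROP (t<37-2); WM=37
i=3 t=43 v=2: → [40,52),[32,44); WM=42
i=4 t=51 v=3: → [48,60),[40,52); WM=50; [32,44) fires=2
i=5 t=53 v=6: → [48,60); WM=52; [40,52) fires=2
i=6 t=42 v=1: DROP (t<52-2); WM=52
i=7 t=54 v=5: → [48,60); WM=53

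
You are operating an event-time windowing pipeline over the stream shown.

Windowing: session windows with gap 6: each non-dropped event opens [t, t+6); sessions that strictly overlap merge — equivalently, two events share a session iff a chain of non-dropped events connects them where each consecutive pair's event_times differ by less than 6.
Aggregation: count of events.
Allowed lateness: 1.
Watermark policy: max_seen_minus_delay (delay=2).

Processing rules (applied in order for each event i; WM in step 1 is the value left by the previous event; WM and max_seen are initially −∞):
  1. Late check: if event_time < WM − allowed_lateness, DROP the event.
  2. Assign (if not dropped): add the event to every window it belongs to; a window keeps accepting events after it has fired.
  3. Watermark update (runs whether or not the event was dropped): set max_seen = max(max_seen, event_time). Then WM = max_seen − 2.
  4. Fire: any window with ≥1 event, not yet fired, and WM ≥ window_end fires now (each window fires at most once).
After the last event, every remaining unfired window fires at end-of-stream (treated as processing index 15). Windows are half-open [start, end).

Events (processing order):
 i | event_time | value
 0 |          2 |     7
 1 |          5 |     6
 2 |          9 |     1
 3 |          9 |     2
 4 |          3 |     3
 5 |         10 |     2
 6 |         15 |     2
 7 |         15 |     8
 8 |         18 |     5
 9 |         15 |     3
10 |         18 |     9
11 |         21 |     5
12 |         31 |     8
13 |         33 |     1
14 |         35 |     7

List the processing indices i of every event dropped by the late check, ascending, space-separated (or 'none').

i=0 t=2 v=7: → [2,8); WM=0
i=1 t=5 v=6: → [2,11); WM=3
i=2 t=9 v=1: → [2,15); WM=7
i=3 t=9 v=2: → [2,15); WM=7
i=4 t=3 v=3: DROP (t<7-1); WM=7
i=5 t=10 v=2: → [2,16); WM=8
i=6 t=15 v=2: → [2,21); WM=13
i=7 t=15 v=8: → [2,21); WM=13
i=8 t=18 v=5: → [2,24); WM=16
i=9 t=15 v=3: → [2,24); WM=16
i=10 t=18 v=9: → [2,24); WM=16
i=11 t=21 v=5: → [2,27); WM=19
i=12 t=31 v=8: → [31,37); WM=29
i=13 t=33 v=1: → [31,39); WM=31
i=14 t=35 v=7: → [31,41); WM=33

4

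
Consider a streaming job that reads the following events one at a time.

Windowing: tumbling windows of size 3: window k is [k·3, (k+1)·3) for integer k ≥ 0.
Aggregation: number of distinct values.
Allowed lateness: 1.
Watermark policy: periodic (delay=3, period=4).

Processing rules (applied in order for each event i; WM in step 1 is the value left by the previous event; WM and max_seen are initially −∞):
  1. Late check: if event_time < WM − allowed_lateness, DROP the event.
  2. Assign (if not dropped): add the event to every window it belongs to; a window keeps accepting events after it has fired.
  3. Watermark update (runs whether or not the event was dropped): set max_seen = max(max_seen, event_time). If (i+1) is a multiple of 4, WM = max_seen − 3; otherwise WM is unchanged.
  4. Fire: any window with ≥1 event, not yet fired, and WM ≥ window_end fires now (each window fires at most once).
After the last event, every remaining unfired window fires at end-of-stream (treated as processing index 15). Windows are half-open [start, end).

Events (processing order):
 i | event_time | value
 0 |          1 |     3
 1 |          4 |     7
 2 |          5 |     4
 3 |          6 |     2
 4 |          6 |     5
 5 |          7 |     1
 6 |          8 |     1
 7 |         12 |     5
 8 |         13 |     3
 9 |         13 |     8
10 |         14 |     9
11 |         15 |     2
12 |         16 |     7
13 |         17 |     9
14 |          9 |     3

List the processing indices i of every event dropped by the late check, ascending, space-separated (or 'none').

14

i=0 t=1 v=3: → [0,3); WM=−∞
i=1 t=4 v=7: → [3,6); WM=−∞
i=2 t=5 v=4: → [3,6); WM=−∞
i=3 t=6 v=2: → [6,9); WM=3; [0,3) fires=1
i=4 t=6 v=5: → [6,9); WM=3
i=5 t=7 v=1: → [6,9); WM=3
i=6 t=8 v=1: → [6,9); WM=3
i=7 t=12 v=5: → [12,15); WM=9; [3,6) fires=2 [6,9) fires=3
i=8 t=13 v=3: → [12,15); WM=9
i=9 t=13 v=8: → [12,15); WM=9
i=10 t=14 v=9: → [12,15); WM=9
i=11 t=15 v=2: → [15,18); WM=12
i=12 t=16 v=7: → [15,18); WM=12
i=13 t=17 v=9: → [15,18); WM=12
i=14 t=9 v=3: DROP (t<12-1); WM=12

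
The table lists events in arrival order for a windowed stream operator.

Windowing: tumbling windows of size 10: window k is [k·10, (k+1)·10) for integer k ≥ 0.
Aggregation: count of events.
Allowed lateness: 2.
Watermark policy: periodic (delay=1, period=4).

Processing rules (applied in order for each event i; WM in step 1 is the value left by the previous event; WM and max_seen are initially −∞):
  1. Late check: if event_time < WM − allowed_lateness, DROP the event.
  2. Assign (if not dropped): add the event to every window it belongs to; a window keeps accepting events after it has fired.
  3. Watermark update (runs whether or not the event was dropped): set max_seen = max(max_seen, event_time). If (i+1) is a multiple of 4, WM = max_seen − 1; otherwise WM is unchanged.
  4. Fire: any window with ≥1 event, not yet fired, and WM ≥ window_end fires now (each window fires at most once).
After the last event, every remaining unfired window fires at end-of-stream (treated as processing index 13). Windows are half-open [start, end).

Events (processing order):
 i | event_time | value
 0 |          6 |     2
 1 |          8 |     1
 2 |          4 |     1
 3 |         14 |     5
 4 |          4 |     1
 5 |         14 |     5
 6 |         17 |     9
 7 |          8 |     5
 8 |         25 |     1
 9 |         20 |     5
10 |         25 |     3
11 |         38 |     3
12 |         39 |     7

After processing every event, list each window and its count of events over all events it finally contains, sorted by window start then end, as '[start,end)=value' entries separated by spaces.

i=0 t=6 v=2: → [0,10); WM=−∞
i=1 t=8 v=1: → [0,10); WM=−∞
i=2 t=4 v=1: → [0,10); WM=−∞
i=3 t=14 v=5: → [10,20); WM=13; [0,10) fires=3
i=4 t=4 v=1: DROP (t<13-2); WM=13
i=5 t=14 v=5: → [10,20); WM=13
i=6 t=17 v=9: → [10,20); WM=13
i=7 t=8 v=5: DROP (t<13-2); WM=16
i=8 t=25 v=1: → [20,30); WM=16
i=9 t=20 v=5: → [20,30); WM=16
i=10 t=25 v=3: → [20,30); WM=16
i=11 t=38 v=3: → [30,40); WM=37; [10,20) fires=3 [20,30) fires=3
i=12 t=39 v=7: → [30,40); WM=37

[0,10)=3 [10,20)=3 [20,30)=3 [30,40)=2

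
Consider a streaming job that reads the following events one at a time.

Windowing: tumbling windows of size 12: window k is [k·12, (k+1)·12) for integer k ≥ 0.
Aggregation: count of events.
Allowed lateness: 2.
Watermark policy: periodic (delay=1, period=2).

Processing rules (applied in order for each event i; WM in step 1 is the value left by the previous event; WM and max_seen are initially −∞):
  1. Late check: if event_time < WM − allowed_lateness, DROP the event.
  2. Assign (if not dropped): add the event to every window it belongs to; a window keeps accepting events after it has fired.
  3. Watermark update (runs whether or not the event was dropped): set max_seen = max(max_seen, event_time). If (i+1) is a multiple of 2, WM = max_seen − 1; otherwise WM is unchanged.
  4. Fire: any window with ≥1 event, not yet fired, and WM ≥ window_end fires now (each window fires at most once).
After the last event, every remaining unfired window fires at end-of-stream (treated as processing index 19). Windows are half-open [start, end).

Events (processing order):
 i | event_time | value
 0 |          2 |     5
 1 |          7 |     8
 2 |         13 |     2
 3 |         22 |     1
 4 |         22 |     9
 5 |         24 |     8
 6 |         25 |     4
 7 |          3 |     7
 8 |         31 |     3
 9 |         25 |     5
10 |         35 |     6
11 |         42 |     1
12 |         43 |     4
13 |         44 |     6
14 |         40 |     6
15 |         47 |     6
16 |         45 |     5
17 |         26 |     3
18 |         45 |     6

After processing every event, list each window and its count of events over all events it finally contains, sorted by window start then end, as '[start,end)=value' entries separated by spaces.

[0,12)=2 [12,24)=3 [24,36)=5 [36,48)=6

i=0 t=2 v=5: → [0,12); WM=−∞
i=1 t=7 v=8: → [0,12); WM=6
i=2 t=13 v=2: → [12,24); WM=6
i=3 t=22 v=1: → [12,24); WM=21; [0,12) fires=2
i=4 t=22 v=9: → [12,24); WM=21
i=5 t=24 v=8: → [24,36); WM=23
i=6 t=25 v=4: → [24,36); WM=23
i=7 t=3 v=7: DROP (t<23-2); WM=24; [12,24) fires=3
i=8 t=31 v=3: → [24,36); WM=24
i=9 t=25 v=5: → [24,36); WM=30
i=10 t=35 v=6: → [24,36); WM=30
i=11 t=42 v=1: → [36,48); WM=41; [24,36) fires=5
i=12 t=43 v=4: → [36,48); WM=41
i=13 t=44 v=6: → [36,48); WM=43
i=14 t=40 v=6: DROP (t<43-2); WM=43
i=15 t=47 v=6: → [36,48); WM=46
i=16 t=45 v=5: → [36,48); WM=46
i=17 t=26 v=3: DROP (t<46-2); WM=46
i=18 t=45 v=6: → [36,48); WM=46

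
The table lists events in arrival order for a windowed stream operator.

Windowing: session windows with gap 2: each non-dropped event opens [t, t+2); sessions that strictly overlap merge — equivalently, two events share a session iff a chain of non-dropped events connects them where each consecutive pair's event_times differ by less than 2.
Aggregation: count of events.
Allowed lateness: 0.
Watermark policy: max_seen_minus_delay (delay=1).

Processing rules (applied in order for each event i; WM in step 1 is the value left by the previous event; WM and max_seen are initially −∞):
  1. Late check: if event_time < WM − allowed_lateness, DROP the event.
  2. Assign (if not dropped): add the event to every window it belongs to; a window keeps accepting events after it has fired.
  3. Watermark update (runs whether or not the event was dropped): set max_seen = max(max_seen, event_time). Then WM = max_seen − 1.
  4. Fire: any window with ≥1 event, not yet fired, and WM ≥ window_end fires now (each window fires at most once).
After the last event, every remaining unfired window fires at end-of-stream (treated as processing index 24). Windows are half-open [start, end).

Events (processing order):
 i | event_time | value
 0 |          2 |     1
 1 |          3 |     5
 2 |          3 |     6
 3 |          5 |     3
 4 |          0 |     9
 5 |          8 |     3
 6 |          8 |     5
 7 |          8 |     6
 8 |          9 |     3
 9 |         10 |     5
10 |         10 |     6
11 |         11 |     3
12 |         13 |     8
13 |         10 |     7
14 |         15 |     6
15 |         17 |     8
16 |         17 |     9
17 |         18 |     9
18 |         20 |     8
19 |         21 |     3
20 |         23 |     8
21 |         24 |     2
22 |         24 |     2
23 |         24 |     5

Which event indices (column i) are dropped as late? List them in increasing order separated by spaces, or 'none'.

4 13

i=0 t=2 v=1: → [2,4); WM=1
i=1 t=3 v=5: → [2,5); WM=2
i=2 t=3 v=6: → [2,5); WM=2
i=3 t=5 v=3: → [5,7); WM=4
i=4 t=0 v=9: DROP (t<4-0); WM=4
i=5 t=8 v=3: → [8,10); WM=7
i=6 t=8 v=5: → [8,10); WM=7
i=7 t=8 v=6: → [8,10); WM=7
i=8 t=9 v=3: → [8,11); WM=8
i=9 t=10 v=5: → [8,12); WM=9
i=10 t=10 v=6: → [8,12); WM=9
i=11 t=11 v=3: → [8,13); WM=10
i=12 t=13 v=8: → [13,15); WM=12
i=13 t=10 v=7: DROP (t<12-0); WM=12
i=14 t=15 v=6: → [15,17); WM=14
i=15 t=17 v=8: → [17,19); WM=16
i=16 t=17 v=9: → [17,19); WM=16
i=17 t=18 v=9: → [17,20); WM=17
i=18 t=20 v=8: → [20,22); WM=19
i=19 t=21 v=3: → [20,23); WM=20
i=20 t=23 v=8: → [23,25); WM=22
i=21 t=24 v=2: → [23,26); WM=23
i=22 t=24 v=2: → [23,26); WM=23
i=23 t=24 v=5: → [23,26); WM=23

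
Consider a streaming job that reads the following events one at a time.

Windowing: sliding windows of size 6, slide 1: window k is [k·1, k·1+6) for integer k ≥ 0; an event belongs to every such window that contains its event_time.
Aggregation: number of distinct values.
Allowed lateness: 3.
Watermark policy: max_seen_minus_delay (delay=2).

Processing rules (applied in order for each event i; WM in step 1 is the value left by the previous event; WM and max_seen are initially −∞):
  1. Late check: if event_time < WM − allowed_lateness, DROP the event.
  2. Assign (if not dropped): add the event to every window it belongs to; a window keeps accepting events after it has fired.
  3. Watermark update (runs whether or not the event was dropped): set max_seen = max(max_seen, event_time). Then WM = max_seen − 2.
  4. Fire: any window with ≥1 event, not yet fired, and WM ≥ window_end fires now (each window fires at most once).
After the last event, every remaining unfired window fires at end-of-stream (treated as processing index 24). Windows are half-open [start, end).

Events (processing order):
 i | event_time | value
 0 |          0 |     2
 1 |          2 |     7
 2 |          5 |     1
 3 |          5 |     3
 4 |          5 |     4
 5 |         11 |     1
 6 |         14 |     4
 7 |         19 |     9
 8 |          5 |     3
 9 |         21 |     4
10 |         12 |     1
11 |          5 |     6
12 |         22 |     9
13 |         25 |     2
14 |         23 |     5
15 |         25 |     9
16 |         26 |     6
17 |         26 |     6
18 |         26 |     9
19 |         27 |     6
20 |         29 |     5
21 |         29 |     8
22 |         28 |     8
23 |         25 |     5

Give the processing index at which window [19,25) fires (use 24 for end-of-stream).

i=0 t=0 v=2: → [0,6); WM=-2
i=1 t=2 v=7: → [2,8),[1,7),[0,6); WM=0
i=2 t=5 v=1: → [5,11),[4,10),[3,9),[2,8),[1,7),[0,6); WM=3
i=3 t=5 v=3: → [5,11),[4,10),[3,9),[2,8),[1,7),[0,6); WM=3
i=4 t=5 v=4: → [5,11),[4,10),[3,9),[2,8),[1,7),[0,6); WM=3
i=5 t=11 v=1: → [11,17),[10,16),[9,15),[8,14),[7,13),[6,12); WM=9; [0,6) fires=5 [1,7) fires=4 [2,8) fires=4 [3,9) fires=3
i=6 t=14 v=4: → [14,20),[13,19),[12,18),[11,17),[10,16),[9,15); WM=12; [4,10) fires=3 [5,11) fires=3 [6,12) fires=1
i=7 t=19 v=9: → [19,25),[18,24),[17,23),[16,22),[15,21),[14,20); WM=17; [7,13) fires=1 [8,14) fires=1 [9,15) fires=2 [10,16) fires=2 [11,17) fires=2
i=8 t=5 v=3: DROP (t<17-3); WM=17
i=9 t=21 v=4: → [21,27),[20,26),[19,25),[18,24),[17,23),[16,22); WM=19; [12,18) fires=1 [13,19) fires=1
i=10 t=12 v=1: DROP (t<19-3); WM=19
i=11 t=5 v=6: DROP (t<19-3); WM=19
i=12 t=22 v=9: → [22,28),[21,27),[20,26),[19,25),[18,24),[17,23); WM=20; [14,20) fires=2
i=13 t=25 v=2: → [25,31),[24,30),[23,29),[22,28),[21,27),[20,26); WM=23; [15,21) fires=1 [16,22) fires=2 [17,23) fires=2
i=14 t=23 v=5: → [23,29),[22,28),[21,27),[20,26),[19,25),[18,24); WM=23
i=15 t=25 v=9: → [25,31),[24,30),[23,29),[22,28),[21,27),[20,26); WM=23
i=16 t=26 v=6: → [26,32),[25,31),[24,30),[23,29),[22,28),[21,27); WM=24; [18,24) fires=3
i=17 t=26 v=6: → [26,32),[25,31),[24,30),[23,29),[22,28),[21,27); WM=24
i=18 t=26 v=9: → [26,32),[25,31),[24,30),[23,29),[22,28),[21,27); WM=24
i=19 t=27 v=6: → [27,33),[26,32),[25,31),[24,30),[23,29),[22,28); WM=25; [19,25) fires=3
i=20 t=29 v=5: → [29,35),[28,34),[27,33),[26,32),[25,31),[24,30); WM=27; [20,26) fires=4 [21,27) fires=5
i=21 t=29 v=8: → [29,35),[28,34),[27,33),[26,32),[25,31),[24,30); WM=27
i=22 t=28 v=8: → [28,34),[27,33),[26,32),[25,31),[24,30),[23,29); WM=27
i=23 t=25 v=5: → [25,31),[24,30),[23,29),[22,28),[21,27),[20,26); WM=27

19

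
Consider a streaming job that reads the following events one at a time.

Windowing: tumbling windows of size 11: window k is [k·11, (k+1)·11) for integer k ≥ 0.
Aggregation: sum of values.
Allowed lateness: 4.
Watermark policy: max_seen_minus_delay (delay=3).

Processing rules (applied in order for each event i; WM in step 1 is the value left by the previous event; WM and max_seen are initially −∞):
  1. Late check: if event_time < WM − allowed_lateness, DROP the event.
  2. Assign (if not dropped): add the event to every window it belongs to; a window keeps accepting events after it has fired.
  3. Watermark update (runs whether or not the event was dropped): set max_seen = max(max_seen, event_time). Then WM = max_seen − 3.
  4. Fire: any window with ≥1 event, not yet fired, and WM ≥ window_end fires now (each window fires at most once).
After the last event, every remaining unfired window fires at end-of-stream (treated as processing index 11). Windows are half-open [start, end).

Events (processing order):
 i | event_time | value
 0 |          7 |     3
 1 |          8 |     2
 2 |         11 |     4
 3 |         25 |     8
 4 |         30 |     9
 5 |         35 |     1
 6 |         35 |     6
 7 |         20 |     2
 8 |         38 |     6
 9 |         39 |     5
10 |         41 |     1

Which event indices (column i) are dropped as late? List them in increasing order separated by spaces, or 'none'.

i=0 t=7 v=3: → [0,11); WM=4
i=1 t=8 v=2: → [0,11); WM=5
i=2 t=11 v=4: → [11,22); WM=8
i=3 t=25 v=8: → [22,33); WM=22; [0,11) fires=5 [11,22) fires=4
i=4 t=30 v=9: → [22,33); WM=27
i=5 t=35 v=1: → [33,44); WM=32
i=6 t=35 v=6: → [33,44); WM=32
i=7 t=20 v=2: DROP (t<32-4); WM=32
i=8 t=38 v=6: → [33,44); WM=35; [22,33) fires=17
i=9 t=39 v=5: → [33,44); WM=36
i=10 t=41 v=1: → [33,44); WM=38

7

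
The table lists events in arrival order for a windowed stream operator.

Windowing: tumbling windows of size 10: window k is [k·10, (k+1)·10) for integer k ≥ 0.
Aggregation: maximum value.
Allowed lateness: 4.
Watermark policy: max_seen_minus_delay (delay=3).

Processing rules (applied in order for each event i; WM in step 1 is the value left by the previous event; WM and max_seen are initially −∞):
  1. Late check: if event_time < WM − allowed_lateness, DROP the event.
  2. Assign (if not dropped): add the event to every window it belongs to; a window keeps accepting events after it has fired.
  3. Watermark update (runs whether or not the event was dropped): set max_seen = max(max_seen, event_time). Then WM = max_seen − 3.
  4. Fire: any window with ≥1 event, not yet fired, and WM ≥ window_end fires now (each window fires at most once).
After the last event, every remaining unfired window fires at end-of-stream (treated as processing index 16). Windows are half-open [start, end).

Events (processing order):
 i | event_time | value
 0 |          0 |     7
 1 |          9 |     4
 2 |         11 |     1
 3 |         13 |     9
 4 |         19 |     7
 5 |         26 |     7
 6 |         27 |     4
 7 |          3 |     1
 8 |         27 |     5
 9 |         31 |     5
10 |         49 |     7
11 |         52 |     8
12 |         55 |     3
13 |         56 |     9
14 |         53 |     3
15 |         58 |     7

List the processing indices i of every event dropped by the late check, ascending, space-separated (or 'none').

7

i=0 t=0 v=7: → [0,10); WM=-3
i=1 t=9 v=4: → [0,10); WM=6
i=2 t=11 v=1: → [10,20); WM=8
i=3 t=13 v=9: → [10,20); WM=10; [0,10) fires=7
i=4 t=19 v=7: → [10,20); WM=16
i=5 t=26 v=7: → [20,30); WM=23; [10,20) fires=9
i=6 t=27 v=4: → [20,30); WM=24
i=7 t=3 v=1: DROP (t<24-4); WM=24
i=8 t=27 v=5: → [20,30); WM=24
i=9 t=31 v=5: → [30,40); WM=28
i=10 t=49 v=7: → [40,50); WM=46; [20,30) fires=7 [30,40) fires=5
i=11 t=52 v=8: → [50,60); WM=49
i=12 t=55 v=3: → [50,60); WM=52; [40,50) fires=7
i=13 t=56 v=9: → [50,60); WM=53
i=14 t=53 v=3: → [50,60); WM=53
i=15 t=58 v=7: → [50,60); WM=55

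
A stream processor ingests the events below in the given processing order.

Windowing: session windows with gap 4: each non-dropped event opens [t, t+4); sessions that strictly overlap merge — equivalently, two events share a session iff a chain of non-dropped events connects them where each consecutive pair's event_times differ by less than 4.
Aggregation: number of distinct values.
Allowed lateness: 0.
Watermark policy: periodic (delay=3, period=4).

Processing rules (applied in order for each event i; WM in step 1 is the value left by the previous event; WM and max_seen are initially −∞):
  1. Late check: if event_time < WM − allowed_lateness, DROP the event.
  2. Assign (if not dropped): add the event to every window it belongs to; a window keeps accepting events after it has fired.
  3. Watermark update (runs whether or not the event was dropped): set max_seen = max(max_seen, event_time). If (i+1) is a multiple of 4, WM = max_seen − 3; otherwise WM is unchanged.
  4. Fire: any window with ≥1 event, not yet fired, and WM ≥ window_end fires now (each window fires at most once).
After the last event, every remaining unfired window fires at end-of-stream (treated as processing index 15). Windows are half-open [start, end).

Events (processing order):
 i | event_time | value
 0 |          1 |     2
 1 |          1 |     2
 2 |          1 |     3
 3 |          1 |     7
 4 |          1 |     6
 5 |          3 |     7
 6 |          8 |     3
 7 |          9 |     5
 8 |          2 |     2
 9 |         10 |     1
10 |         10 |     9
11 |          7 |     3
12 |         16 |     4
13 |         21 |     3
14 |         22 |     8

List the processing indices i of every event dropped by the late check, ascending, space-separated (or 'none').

i=0 t=1 v=2: → [1,5); WM=−∞
i=1 t=1 v=2: → [1,5); WM=−∞
i=2 t=1 v=3: → [1,5); WM=−∞
i=3 t=1 v=7: → [1,5); WM=-2
i=4 t=1 v=6: → [1,5); WM=-2
i=5 t=3 v=7: → [1,7); WM=-2
i=6 t=8 v=3: → [8,12); WM=-2
i=7 t=9 v=5: → [8,13); WM=6
i=8 t=2 v=2: DROP (t<6-0); WM=6
i=9 t=10 v=1: → [8,14); WM=6
i=10 t=10 v=9: → [8,14); WM=6
i=11 t=7 v=3: → [7,14); WM=7
i=12 t=16 v=4: → [16,20); WM=7
i=13 t=21 v=3: → [21,25); WM=7
i=14 t=22 v=8: → [21,26); WM=7

8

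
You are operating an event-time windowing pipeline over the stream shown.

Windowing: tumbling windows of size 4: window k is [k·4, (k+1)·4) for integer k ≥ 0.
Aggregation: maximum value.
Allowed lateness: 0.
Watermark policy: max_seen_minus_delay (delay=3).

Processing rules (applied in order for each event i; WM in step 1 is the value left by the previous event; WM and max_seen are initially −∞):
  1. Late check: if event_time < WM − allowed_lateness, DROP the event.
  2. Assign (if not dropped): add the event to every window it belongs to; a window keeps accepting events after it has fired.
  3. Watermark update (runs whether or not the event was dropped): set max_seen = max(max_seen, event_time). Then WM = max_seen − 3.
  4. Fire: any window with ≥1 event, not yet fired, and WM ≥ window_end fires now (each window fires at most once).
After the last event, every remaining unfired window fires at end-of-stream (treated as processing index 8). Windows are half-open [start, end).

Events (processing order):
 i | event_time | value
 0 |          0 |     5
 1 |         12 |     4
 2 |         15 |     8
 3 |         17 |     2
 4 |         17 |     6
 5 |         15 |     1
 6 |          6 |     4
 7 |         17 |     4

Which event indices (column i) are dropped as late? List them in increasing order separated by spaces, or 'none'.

i=0 t=0 v=5: → [0,4); WM=-3
i=1 t=12 v=4: → [12,16); WM=9; [0,4) fires=5
i=2 t=15 v=8: → [12,16); WM=12
i=3 t=17 v=2: → [16,20); WM=14
i=4 t=17 v=6: → [16,20); WM=14
i=5 t=15 v=1: → [12,16); WM=14
i=6 t=6 v=4: DROP (t<14-0); WM=14
i=7 t=17 v=4: → [16,20); WM=14

6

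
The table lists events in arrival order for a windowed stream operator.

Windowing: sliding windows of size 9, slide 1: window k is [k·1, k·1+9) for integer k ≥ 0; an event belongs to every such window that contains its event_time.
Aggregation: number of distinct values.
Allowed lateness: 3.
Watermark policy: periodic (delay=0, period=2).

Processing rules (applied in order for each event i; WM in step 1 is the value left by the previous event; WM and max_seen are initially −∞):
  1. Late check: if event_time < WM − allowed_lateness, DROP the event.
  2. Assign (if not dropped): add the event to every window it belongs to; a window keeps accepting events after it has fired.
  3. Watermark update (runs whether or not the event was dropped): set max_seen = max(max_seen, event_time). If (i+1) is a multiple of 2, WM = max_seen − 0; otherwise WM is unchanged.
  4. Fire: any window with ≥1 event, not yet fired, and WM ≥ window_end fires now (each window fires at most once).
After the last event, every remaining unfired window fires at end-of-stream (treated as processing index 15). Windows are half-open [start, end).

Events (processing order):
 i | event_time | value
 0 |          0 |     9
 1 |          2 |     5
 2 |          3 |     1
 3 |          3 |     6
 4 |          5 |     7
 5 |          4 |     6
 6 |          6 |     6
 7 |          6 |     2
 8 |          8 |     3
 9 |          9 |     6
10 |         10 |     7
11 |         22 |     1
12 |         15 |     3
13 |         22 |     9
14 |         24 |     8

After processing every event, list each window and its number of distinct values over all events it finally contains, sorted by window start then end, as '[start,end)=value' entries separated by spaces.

i=0 t=0 v=9: → [0,9); WM=−∞
i=1 t=2 v=5: → [2,11),[1,10),[0,9); WM=2
i=2 t=3 v=1: → [3,12),[2,11),[1,10),[0,9); WM=2
i=3 t=3 v=6: → [3,12),[2,11),[1,10),[0,9); WM=3
i=4 t=5 v=7: → [5,14),[4,13),[3,12),[2,11),[1,10),[0,9); WM=3
i=5 t=4 v=6: → [4,13),[3,12),[2,11),[1,10),[0,9); WM=5
i=6 t=6 v=6: → [6,15),[5,14),[4,13),[3,12),[2,11),[1,10),[0,9); WM=5
i=7 t=6 v=2: → [6,15),[5,14),[4,13),[3,12),[2,11),[1,10),[0,9); WM=6
i=8 t=8 v=3: → [8,17),[7,16),[6,15),[5,14),[4,13),[3,12),[2,11),[1,10),[0,9); WM=6
i=9 t=9 v=6: → [9,18),[8,17),[7,16),[6,15),[5,14),[4,13),[3,12),[2,11),[1,10); WM=9; [0,9) fires=7
i=10 t=10 v=7: → [10,19),[9,18),[8,17),[7,16),[6,15),[5,14),[4,13),[3,12),[2,11); WM=9
i=11 t=22 v=1: → [22,31),[21,30),[20,29),[19,28),[18,27),[17,26),[16,25),[15,24),[14,23); WM=22; [1,10) fires=6 [2,11) fires=6 [3,12) fires=5 [4,13) fires=4 [5,14) fires=4 [6,15) fires=4 [7,16) fires=3 [8,17) fires=3 [9,18) fires=2 [10,19) fires=1
i=12 t=15 v=3: DROP (t<22-3); WM=22
i=13 t=22 v=9: → [22,31),[21,30),[20,29),[19,28),[18,27),[17,26),[16,25),[15,24),[14,23); WM=22
i=14 t=24 v=8: → [24,33),[23,32),[22,31),[21,30),[20,29),[19,28),[18,27),[17,26),[16,25); WM=22

[0,9)=7 [1,10)=6 [2,11)=6 [3,12)=5 [4,13)=4 [5,14)=4 [6,15)=4 [7,16)=3 [8,17)=3 [9,18)=2 [10,19)=1 [14,23)=2 [15,24)=2 [16,25)=3 [17,26)=3 [18,27)=3 [19,28)=3 [20,29)=3 [21,30)=3 [22,31)=3 [23,32)=1 [24,33)=1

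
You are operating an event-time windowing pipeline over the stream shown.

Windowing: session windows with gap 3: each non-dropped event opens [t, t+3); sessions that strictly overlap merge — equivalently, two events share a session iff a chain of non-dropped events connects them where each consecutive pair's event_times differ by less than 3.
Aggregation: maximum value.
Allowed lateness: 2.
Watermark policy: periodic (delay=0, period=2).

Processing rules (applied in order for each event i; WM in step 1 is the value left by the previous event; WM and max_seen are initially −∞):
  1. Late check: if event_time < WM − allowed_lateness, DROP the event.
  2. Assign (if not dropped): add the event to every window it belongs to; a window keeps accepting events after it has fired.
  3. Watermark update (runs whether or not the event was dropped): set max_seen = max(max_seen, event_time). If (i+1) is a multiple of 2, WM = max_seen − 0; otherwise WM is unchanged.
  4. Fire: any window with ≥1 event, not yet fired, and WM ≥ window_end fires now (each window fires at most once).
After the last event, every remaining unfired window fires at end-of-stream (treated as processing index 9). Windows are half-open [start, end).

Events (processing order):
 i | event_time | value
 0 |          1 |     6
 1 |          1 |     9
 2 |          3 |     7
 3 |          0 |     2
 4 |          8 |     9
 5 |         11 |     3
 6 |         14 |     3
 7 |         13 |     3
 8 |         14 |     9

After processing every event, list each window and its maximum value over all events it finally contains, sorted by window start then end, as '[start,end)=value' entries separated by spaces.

[0,6)=9 [8,11)=9 [11,17)=9

i=0 t=1 v=6: → [1,4); WM=−∞
i=1 t=1 v=9: → [1,4); WM=1
i=2 t=3 v=7: → [1,6); WM=1
i=3 t=0 v=2: → [0,6); WM=3
i=4 t=8 v=9: → [8,11); WM=3
i=5 t=11 v=3: → [11,14); WM=11
i=6 t=14 v=3: → [14,17); WM=11
i=7 t=13 v=3: → [11,17); WM=14
i=8 t=14 v=9: → [11,17); WM=14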